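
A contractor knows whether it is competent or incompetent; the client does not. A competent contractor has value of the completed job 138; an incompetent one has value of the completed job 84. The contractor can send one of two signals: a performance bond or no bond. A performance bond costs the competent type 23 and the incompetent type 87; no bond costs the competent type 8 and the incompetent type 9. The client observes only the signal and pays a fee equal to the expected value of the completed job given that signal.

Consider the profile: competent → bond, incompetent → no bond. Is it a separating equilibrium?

Yes

If types separate, bond earns payment 138 and no bond earns 84.
Competent: bond gives 138 − 23 = 115; no bond gives 84 − 8 = 76. No deviation. ✓
Incompetent: no bond gives 84 − 9 = 75; bond gives 138 − 87 = 51. No deviation. ✓
Both incentive constraints hold.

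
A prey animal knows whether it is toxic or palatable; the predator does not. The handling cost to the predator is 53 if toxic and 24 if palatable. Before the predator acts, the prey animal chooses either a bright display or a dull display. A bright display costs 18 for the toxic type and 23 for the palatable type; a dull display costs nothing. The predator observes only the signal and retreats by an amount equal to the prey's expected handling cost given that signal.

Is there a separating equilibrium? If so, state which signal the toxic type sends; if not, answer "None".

Try toxic → bright display, palatable → dull display:
  Under separation the predator infers type exactly: bright display → toxic (pays 53), dull display → palatable (pays 24).
  Toxic: bright display gives 53 − 18 = 35; dull display gives 24 − 0 = 24. No deviation. ✓
  Palatable: dull display gives 24 − 0 = 24; bright display gives 53 − 23 = 30. Would deviate. ✗
Try toxic → dull display, palatable → bright display:
  Under separation the predator infers type exactly: dull display → toxic (pays 53), bright display → palatable (pays 24).
  Toxic: dull display gives 53 − 0 = 53; bright display gives 24 − 18 = 6. No deviation. ✓
  Palatable: bright display gives 24 − 23 = 1; dull display gives 53 − 0 = 53. Would deviate. ✗
Neither assignment is incentive-compatible.

None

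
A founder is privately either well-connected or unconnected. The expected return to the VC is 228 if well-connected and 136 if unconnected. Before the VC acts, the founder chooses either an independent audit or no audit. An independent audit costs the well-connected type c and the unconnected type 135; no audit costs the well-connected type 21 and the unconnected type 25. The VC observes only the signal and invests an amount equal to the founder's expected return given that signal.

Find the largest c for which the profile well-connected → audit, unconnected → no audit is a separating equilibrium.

Under separation: audit → well-connected (pays 228); no audit → unconnected (pays 136).
Unconnected: 136 − 25 = 111 ≥ 228 − 135 = 93. Holds regardless of c. ✓
Well-connected: 228 − c ≥ 136 − 21, so c ≤ 228 − 115 = 113.

113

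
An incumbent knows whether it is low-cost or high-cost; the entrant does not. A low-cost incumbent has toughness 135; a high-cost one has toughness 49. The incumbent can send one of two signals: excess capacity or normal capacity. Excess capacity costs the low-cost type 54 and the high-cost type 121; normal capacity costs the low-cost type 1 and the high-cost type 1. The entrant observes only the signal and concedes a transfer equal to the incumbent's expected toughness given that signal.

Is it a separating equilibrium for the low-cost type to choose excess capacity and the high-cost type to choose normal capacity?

Yes

Under separation the entrant infers type exactly: excess capacity → low-cost (pays 135), normal capacity → high-cost (pays 49).
Low-cost: excess capacity gives 135 − 54 = 81; normal capacity gives 49 − 1 = 48. No deviation. ✓
High-cost: normal capacity gives 49 − 1 = 48; excess capacity gives 135 − 121 = 14. No deviation. ✓
Neither type gains from mimicking the other.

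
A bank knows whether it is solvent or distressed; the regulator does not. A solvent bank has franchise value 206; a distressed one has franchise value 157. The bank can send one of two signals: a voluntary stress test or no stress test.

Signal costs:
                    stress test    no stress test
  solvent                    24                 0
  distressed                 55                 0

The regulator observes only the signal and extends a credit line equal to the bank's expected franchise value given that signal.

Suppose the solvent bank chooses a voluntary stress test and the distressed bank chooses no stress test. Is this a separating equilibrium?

Yes

If types separate, stress test earns payment 206 and no stress test earns 157.
Solvent: stress test gives 206 − 24 = 182; no stress test gives 157 − 0 = 157. No deviation. ✓
Distressed: no stress test gives 157 − 0 = 157; stress test gives 206 − 55 = 151. No deviation. ✓
Both incentive constraints hold.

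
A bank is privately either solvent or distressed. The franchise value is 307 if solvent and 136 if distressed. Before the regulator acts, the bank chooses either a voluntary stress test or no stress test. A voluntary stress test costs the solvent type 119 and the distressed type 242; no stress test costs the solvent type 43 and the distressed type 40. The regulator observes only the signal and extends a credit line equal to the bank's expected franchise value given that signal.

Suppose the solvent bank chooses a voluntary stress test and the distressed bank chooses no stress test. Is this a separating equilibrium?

Under separation the regulator infers type exactly: stress test → solvent (pays 307), no stress test → distressed (pays 136).
Solvent: stress test gives 307 − 119 = 188; no stress test gives 136 − 43 = 93. No deviation. ✓
Distressed: no stress test gives 136 − 40 = 96; stress test gives 307 − 242 = 65. No deviation. ✓
Both incentive constraints hold.

Yes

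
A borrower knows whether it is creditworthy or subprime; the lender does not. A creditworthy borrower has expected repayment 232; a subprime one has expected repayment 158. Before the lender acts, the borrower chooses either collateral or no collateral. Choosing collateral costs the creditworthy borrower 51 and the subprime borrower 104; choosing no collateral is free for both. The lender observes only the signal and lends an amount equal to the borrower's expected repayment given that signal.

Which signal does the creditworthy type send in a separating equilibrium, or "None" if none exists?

collateral

Try creditworthy → collateral, subprime → no collateral:
  If types separate, collateral earns payment 232 and no collateral earns 158.
  Creditworthy: collateral gives 232 − 51 = 181; no collateral gives 158 − 0 = 158. No deviation. ✓
  Subprime: no collateral gives 158 − 0 = 158; collateral gives 232 − 104 = 128. No deviation. ✓
Both hold — the creditworthy type sends collateral.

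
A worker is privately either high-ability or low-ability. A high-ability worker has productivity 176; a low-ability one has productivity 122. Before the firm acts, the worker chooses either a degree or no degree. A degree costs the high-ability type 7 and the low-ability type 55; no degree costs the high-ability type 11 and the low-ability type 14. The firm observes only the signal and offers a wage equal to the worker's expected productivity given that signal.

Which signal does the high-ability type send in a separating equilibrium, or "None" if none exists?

None

Try high-ability → degree, low-ability → no degree:
  If types separate, degree earns payment 176 and no degree earns 122.
  High-ability: degree gives 176 − 7 = 169; no degree gives 122 − 11 = 111. No deviation. ✓
  Low-ability: no degree gives 122 − 14 = 108; degree gives 176 − 55 = 121. Would deviate. ✗
Try high-ability → no degree, low-ability → degree:
  If types separate, no degree earns payment 176 and degree earns 122.
  High-ability: no degree gives 176 − 11 = 165; degree gives 122 − 7 = 115. No deviation. ✓
  Low-ability: degree gives 122 − 55 = 67; no degree gives 176 − 14 = 162. Would deviate. ✗
Neither assignment is incentive-compatible.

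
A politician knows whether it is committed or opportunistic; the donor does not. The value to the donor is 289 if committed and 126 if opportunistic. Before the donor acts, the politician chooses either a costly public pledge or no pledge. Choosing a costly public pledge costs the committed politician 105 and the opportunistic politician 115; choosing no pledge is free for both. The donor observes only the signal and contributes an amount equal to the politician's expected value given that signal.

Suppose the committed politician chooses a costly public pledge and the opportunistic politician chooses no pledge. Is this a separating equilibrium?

No

If types separate, pledge earns payment 289 and no pledge earns 126.
Committed: pledge gives 289 − 105 = 184; no pledge gives 126 − 0 = 126. No deviation. ✓
Opportunistic: no pledge gives 126 − 0 = 126; pledge gives 289 − 115 = 174. Would deviate. ✗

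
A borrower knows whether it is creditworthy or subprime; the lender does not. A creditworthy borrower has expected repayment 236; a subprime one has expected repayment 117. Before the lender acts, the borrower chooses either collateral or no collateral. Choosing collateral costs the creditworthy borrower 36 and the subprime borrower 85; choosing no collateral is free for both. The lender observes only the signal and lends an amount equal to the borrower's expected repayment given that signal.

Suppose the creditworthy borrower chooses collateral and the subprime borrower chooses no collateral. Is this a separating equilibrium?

If types separate, collateral earns payment 236 and no collateral earns 117.
Creditworthy: collateral gives 236 − 36 = 200; no collateral gives 117 − 0 = 117. No deviation. ✓
Subprime: no collateral gives 117 − 0 = 117; collateral gives 236 − 85 = 151. Would deviate. ✗

No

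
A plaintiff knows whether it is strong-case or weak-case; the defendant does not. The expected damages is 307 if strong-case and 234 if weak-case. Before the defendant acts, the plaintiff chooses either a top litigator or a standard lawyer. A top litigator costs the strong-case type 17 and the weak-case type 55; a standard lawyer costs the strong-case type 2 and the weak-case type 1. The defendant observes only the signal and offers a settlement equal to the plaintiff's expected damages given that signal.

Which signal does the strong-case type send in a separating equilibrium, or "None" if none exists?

Try strong-case → top litigator, weak-case → standard lawyer:
  If types separate, top litigator earns payment 307 and standard lawyer earns 234.
  Strong-case: top litigator gives 307 − 17 = 290; standard lawyer gives 234 − 2 = 232. No deviation. ✓
  Weak-case: standard lawyer gives 234 − 1 = 233; top litigator gives 307 − 55 = 252. Would deviate. ✗
Try strong-case → standard lawyer, weak-case → top litigator:
  If types separate, standard lawyer earns payment 307 and top litigator earns 234.
  Strong-case: standard lawyer gives 307 − 2 = 305; top litigator gives 234 − 17 = 217. No deviation. ✓
  Weak-case: top litigator gives 234 − 55 = 179; standard lawyer gives 307 − 1 = 306. Would deviate. ✗
Neither assignment is incentive-compatible.

None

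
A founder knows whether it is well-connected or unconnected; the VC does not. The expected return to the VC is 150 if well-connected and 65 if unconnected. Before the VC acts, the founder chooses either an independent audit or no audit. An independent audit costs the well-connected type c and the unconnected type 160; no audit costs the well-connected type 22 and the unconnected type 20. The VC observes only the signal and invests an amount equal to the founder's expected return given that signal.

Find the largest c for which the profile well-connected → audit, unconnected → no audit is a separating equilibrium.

Under separation: audit → well-connected (pays 150); no audit → unconnected (pays 65).
Unconnected: 65 − 20 = 45 ≥ 150 − 160 = -10. Holds regardless of c. ✓
Well-connected: 150 − c ≥ 65 − 22, so c ≤ 150 − 43 = 107.

107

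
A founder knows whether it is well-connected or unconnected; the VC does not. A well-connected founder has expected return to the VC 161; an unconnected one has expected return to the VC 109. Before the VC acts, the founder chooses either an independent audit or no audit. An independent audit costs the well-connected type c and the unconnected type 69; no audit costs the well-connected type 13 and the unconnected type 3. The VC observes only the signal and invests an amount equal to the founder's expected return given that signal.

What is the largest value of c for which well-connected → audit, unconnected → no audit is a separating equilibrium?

Under separation: audit → well-connected (pays 161); no audit → unconnected (pays 109).
Unconnected: 109 − 3 = 106 ≥ 161 − 69 = 92. Holds regardless of c. ✓
Well-connected: 161 − c ≥ 109 − 13, so c ≤ 161 − 96 = 65.

65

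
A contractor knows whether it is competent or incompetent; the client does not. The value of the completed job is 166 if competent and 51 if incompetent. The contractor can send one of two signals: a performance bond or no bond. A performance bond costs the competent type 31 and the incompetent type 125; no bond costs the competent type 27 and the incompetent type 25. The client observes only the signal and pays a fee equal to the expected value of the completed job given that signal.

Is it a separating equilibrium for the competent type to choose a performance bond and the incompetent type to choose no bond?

No

If types separate, bond earns payment 166 and no bond earns 51.
Competent: bond gives 166 − 31 = 135; no bond gives 51 − 27 = 24. No deviation. ✓
Incompetent: no bond gives 51 − 25 = 26; bond gives 166 − 125 = 41. Would deviate. ✗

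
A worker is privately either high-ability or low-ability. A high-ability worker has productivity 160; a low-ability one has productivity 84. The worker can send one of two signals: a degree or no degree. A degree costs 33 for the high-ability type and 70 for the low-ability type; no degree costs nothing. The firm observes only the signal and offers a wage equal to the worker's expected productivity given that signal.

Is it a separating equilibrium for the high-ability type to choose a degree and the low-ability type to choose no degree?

If types separate, degree earns payment 160 and no degree earns 84.
High-ability: degree gives 160 − 33 = 127; no degree gives 84 − 0 = 84. No deviation. ✓
Low-ability: no degree gives 84 − 0 = 84; degree gives 160 − 70 = 90. Would deviate. ✗

No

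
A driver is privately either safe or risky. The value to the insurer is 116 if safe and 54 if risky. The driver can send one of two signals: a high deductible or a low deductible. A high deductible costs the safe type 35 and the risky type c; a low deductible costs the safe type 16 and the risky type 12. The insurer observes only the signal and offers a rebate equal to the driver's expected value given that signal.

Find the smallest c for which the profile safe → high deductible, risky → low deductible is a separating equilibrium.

Under separation: high deductible → safe (pays 116); low deductible → risky (pays 54).
Safe: 116 − 35 = 81 ≥ 54 − 16 = 38. Holds regardless of c. ✓
Risky: 54 − 12 ≥ 116 − c, so c ≥ 116 − 42 = 74.

74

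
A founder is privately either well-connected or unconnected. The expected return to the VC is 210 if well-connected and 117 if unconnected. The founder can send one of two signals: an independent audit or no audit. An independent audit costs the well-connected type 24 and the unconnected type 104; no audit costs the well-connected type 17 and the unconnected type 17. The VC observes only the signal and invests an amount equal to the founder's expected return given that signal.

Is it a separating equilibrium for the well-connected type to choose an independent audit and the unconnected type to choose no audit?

If types separate, audit earns payment 210 and no audit earns 117.
Well-connected: audit gives 210 − 24 = 186; no audit gives 117 − 17 = 100. No deviation. ✓
Unconnected: no audit gives 117 − 17 = 100; audit gives 210 − 104 = 106. Would deviate. ✗

No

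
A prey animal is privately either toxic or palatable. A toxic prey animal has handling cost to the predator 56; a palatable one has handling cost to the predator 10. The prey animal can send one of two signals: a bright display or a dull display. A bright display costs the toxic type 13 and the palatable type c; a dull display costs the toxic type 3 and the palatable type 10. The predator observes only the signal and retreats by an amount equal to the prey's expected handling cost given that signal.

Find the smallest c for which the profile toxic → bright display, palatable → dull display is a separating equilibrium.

Under separation: bright display → toxic (pays 56); dull display → palatable (pays 10).
Toxic: 56 − 13 = 43 ≥ 10 − 3 = 7. Holds regardless of c. ✓
Palatable: 10 − 10 ≥ 56 − c, so c ≥ 56 − 0 = 56.

56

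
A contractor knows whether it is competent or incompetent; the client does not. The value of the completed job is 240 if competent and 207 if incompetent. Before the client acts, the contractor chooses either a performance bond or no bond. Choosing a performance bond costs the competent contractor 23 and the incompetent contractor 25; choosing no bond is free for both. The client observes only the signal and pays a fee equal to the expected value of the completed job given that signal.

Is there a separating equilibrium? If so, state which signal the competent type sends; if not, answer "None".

Try competent → bond, incompetent → no bond:
  If types separate, bond earns payment 240 and no bond earns 207.
  Competent: bond gives 240 − 23 = 217; no bond gives 207 − 0 = 207. No deviation. ✓
  Incompetent: no bond gives 207 − 0 = 207; bond gives 240 − 25 = 215. Would deviate. ✗
Try competent → no bond, incompetent → bond:
  If types separate, no bond earns payment 240 and bond earns 207.
  Competent: no bond gives 240 − 0 = 240; bond gives 207 − 23 = 184. No deviation. ✓
  Incompetent: bond gives 207 − 25 = 182; no bond gives 240 − 0 = 240. Would deviate. ✗
Neither assignment is incentive-compatible.

None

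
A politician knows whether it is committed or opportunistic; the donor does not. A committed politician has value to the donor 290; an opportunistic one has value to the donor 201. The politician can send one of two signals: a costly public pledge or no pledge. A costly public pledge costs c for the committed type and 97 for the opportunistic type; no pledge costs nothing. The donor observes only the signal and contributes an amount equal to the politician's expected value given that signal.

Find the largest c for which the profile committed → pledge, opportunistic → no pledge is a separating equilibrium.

Under separation: pledge → committed (pays 290); no pledge → opportunistic (pays 201).
Opportunistic: 201 − 0 = 201 ≥ 290 − 97 = 193. Holds regardless of c. ✓
Committed: 290 − c ≥ 201 − 0, so c ≤ 290 − 201 = 89.

89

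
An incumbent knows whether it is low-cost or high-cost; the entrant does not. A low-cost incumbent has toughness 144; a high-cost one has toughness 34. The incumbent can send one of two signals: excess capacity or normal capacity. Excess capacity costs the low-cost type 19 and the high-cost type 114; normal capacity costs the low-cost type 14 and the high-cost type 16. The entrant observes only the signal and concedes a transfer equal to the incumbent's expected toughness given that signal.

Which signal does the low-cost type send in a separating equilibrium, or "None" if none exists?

Try low-cost → excess capacity, high-cost → normal capacity:
  Under separation the entrant infers type exactly: excess capacity → low-cost (pays 144), normal capacity → high-cost (pays 34).
  Low-cost: excess capacity gives 144 − 19 = 125; normal capacity gives 34 − 14 = 20. No deviation. ✓
  High-cost: normal capacity gives 34 − 16 = 18; excess capacity gives 144 − 114 = 30. Would deviate. ✗
Try low-cost → normal capacity, high-cost → excess capacity:
  Under separation the entrant infers type exactly: normal capacity → low-cost (pays 144), excess capacity → high-cost (pays 34).
  Low-cost: normal capacity gives 144 − 14 = 130; excess capacity gives 34 − 19 = 15. No deviation. ✓
  High-cost: excess capacity gives 34 − 114 = -80; normal capacity gives 144 − 16 = 128. Would deviate. ✗
Neither assignment is incentive-compatible.

None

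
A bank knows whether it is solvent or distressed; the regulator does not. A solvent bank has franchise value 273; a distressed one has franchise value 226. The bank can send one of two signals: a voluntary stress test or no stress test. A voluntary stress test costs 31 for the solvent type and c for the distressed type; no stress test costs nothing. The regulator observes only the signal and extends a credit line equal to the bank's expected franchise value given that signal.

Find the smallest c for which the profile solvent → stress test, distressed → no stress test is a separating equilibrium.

Under separation: stress test → solvent (pays 273); no stress test → distressed (pays 226).
Solvent: 273 − 31 = 242 ≥ 226 − 0 = 226. Holds regardless of c. ✓
Distressed: 226 − 0 ≥ 273 − c, so c ≥ 273 − 226 = 47.

47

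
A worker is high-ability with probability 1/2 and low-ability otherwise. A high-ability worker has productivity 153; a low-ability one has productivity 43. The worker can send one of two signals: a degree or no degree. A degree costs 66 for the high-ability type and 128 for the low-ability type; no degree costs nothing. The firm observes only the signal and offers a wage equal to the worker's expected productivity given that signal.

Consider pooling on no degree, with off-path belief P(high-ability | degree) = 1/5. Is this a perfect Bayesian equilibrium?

Yes

At the pooled signal (no degree) the firm holds the prior 1/2 and pays 1/2·153 + 1/2·43 = 98. Off-path (degree) belief 1/5 gives 1/5·153 + 4/5·43 = 65.
High-ability: no degree gives 98 − 0 = 98; degree gives 65 − 66 = -1. Stays. ✓
Low-ability: no degree gives 98 − 0 = 98; degree gives 65 − 128 = -63. Stays. ✓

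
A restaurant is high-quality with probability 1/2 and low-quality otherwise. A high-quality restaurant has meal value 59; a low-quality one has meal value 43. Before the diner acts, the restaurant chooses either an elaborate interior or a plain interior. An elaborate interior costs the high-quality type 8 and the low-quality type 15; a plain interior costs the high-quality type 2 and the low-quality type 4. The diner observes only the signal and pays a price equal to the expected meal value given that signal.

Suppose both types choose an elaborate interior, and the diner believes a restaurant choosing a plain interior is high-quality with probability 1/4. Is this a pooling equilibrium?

At the pooled signal (elaborate interior) the diner holds the prior 1/2 and pays 1/2·59 + 1/2·43 = 51. Off-path (plain interior) belief 1/4 gives 1/4·59 + 3/4·43 = 47.
High-quality: elaborate interior gives 51 − 8 = 43; plain interior gives 47 − 2 = 45. Deviates. ✗
Low-quality: elaborate interior gives 51 − 15 = 36; plain interior gives 47 − 4 = 43. Deviates. ✗

No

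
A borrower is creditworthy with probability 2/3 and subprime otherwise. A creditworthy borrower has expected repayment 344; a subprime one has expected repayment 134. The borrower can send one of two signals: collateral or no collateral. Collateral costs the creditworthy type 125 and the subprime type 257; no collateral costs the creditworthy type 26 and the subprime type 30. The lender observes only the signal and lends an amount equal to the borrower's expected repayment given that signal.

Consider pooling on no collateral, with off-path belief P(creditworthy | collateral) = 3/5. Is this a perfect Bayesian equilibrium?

On the equilibrium path (no collateral) the lender holds the prior 2/3 and pays 2/3·344 + 1/3·134 = 274. Off-path (collateral) belief 3/5 gives 3/5·344 + 2/5·134 = 260.
Creditworthy: no collateral gives 274 − 26 = 248; collateral gives 260 − 125 = 135. Stays. ✓
Subprime: no collateral gives 274 − 30 = 244; collateral gives 260 − 257 = 3. Stays. ✓
Beliefs are Bayes-consistent on-path and both types best-respond.

Yes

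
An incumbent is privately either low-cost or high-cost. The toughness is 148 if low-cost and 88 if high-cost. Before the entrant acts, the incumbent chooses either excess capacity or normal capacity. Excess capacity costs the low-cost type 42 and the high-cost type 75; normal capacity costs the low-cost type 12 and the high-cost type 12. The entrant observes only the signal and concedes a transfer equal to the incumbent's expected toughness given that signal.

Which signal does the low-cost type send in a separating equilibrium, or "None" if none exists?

Try low-cost → excess capacity, high-cost → normal capacity:
  Under separation the entrant infers type exactly: excess capacity → low-cost (pays 148), normal capacity → high-cost (pays 88).
  Low-cost: excess capacity gives 148 − 42 = 106; normal capacity gives 88 − 12 = 76. No deviation. ✓
  High-cost: normal capacity gives 88 − 12 = 76; excess capacity gives 148 − 75 = 73. No deviation. ✓
Both hold — the low-cost type sends excess capacity.

excess capacity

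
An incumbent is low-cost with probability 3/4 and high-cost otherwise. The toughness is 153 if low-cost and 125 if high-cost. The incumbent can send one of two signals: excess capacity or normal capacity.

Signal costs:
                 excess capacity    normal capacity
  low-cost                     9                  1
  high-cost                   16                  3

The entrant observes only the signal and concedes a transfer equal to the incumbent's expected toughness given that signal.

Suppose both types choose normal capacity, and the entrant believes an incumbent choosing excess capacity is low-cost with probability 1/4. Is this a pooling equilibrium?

Yes

On the equilibrium path (normal capacity) the entrant holds the prior 3/4 and pays 3/4·153 + 1/4·125 = 146. Off-path (excess capacity) belief 1/4 gives 1/4·153 + 3/4·125 = 132.
Low-cost: normal capacity gives 146 − 1 = 145; excess capacity gives 132 − 9 = 123. Stays. ✓
High-cost: normal capacity gives 146 − 3 = 143; excess capacity gives 132 − 16 = 116. Stays. ✓
Beliefs are Bayes-consistent on-path and both types best-respond.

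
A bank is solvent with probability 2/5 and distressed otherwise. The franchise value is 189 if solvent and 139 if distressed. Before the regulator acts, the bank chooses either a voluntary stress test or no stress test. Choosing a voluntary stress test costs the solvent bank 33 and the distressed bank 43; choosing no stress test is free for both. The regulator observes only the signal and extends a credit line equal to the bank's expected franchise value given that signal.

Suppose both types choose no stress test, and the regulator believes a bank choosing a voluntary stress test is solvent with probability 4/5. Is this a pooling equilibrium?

At the pooled signal (no stress test) the regulator holds the prior 2/5 and pays 2/5·189 + 3/5·139 = 159. Off-path (stress test) belief 4/5 gives 4/5·189 + 1/5·139 = 179.
Solvent: no stress test gives 159 − 0 = 159; stress test gives 179 − 33 = 146. Stays. ✓
Distressed: no stress test gives 159 − 0 = 159; stress test gives 179 − 43 = 136. Stays. ✓

Yes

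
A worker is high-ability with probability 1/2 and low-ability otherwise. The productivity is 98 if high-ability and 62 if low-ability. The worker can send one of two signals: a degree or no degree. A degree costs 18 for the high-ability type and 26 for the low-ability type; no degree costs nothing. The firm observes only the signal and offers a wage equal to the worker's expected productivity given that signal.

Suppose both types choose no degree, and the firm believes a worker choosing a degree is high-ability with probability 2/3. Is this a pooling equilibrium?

Yes

On the equilibrium path (no degree) the firm holds the prior 1/2 and pays 1/2·98 + 1/2·62 = 80. Off-path (degree) belief 2/3 gives 2/3·98 + 1/3·62 = 86.
High-ability: no degree gives 80 − 0 = 80; degree gives 86 − 18 = 68. Stays. ✓
Low-ability: no degree gives 80 − 0 = 80; degree gives 86 − 26 = 60. Stays. ✓
Beliefs are Bayes-consistent on-path and both types best-respond.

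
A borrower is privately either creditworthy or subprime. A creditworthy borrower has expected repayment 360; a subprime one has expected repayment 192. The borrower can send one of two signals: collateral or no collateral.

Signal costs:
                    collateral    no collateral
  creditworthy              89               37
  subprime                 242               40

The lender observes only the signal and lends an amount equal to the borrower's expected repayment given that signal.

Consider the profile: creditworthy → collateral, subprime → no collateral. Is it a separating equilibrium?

Yes

If types separate, collateral earns payment 360 and no collateral earns 192.
Creditworthy: collateral gives 360 − 89 = 271; no collateral gives 192 − 37 = 155. No deviation. ✓
Subprime: no collateral gives 192 − 40 = 152; collateral gives 360 − 242 = 118. No deviation. ✓
Both incentive constraints hold.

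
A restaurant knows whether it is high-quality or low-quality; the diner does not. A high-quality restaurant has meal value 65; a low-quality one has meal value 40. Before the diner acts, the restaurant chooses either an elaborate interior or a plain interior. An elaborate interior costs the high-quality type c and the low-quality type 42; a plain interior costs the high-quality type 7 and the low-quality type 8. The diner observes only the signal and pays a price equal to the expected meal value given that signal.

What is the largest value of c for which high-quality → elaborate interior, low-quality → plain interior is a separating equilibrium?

Under separation: elaborate interior → high-quality (pays 65); plain interior → low-quality (pays 40).
Low-quality: 40 − 8 = 32 ≥ 65 − 42 = 23. Holds regardless of c. ✓
High-quality: 65 − c ≥ 40 − 7, so c ≤ 65 − 33 = 32.

32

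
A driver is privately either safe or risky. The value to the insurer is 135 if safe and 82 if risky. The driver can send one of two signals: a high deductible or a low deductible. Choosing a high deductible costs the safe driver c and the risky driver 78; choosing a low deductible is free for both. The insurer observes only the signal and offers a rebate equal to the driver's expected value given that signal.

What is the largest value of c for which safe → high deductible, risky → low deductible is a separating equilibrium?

Under separation: high deductible → safe (pays 135); low deductible → risky (pays 82).
Risky: 82 − 0 = 82 ≥ 135 − 78 = 57. Holds regardless of c. ✓
Safe: 135 − c ≥ 82 − 0, so c ≤ 135 − 82 = 53.

53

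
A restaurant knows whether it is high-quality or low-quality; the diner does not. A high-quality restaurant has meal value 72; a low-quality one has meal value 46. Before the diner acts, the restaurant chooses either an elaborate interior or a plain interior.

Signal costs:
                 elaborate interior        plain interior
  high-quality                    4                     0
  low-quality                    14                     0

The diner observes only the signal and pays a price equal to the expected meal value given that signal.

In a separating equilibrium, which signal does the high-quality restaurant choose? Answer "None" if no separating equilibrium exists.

None

Try high-quality → elaborate interior, low-quality → plain interior:
  Under separation the diner infers type exactly: elaborate interior → high-quality (pays 72), plain interior → low-quality (pays 46).
  High-quality: elaborate interior gives 72 − 4 = 68; plain interior gives 46 − 0 = 46. No deviation. ✓
  Low-quality: plain interior gives 46 − 0 = 46; elaborate interior gives 72 − 14 = 58. Would deviate. ✗
Try high-quality → plain interior, low-quality → elaborate interior:
  Under separation the diner infers type exactly: plain interior → high-quality (pays 72), elaborate interior → low-quality (pays 46).
  High-quality: plain interior gives 72 − 0 = 72; elaborate interior gives 46 − 4 = 42. No deviation. ✓
  Low-quality: elaborate interior gives 46 − 14 = 32; plain interior gives 72 − 0 = 72. Would deviate. ✗
Neither assignment is incentive-compatible.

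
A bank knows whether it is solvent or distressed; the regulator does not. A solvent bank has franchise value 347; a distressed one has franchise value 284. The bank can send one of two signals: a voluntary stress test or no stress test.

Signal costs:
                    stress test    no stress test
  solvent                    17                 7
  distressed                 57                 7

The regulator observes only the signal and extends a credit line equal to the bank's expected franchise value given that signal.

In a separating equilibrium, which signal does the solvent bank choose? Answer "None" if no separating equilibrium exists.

Try solvent → stress test, distressed → no stress test:
  If types separate, stress test earns payment 347 and no stress test earns 284.
  Solvent: stress test gives 347 − 17 = 330; no stress test gives 284 − 7 = 277. No deviation. ✓
  Distressed: no stress test gives 284 − 7 = 277; stress test gives 347 − 57 = 290. Would deviate. ✗
Try solvent → no stress test, distressed → stress test:
  If types separate, no stress test earns payment 347 and stress test earns 284.
  Solvent: no stress test gives 347 − 7 = 340; stress test gives 284 − 17 = 267. No deviation. ✓
  Distressed: stress test gives 284 − 57 = 227; no stress test gives 347 − 7 = 340. Would deviate. ✗
Neither assignment is incentive-compatible.

None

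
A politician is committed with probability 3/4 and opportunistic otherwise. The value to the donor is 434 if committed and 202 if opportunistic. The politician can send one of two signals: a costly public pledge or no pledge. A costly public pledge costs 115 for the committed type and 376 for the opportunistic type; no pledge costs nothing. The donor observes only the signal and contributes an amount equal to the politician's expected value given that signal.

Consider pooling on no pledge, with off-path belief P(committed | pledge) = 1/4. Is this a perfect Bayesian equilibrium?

On the equilibrium path (no pledge) the donor holds the prior 3/4 and pays 3/4·434 + 1/4·202 = 376. Off-path (pledge) belief 1/4 gives 1/4·434 + 3/4·202 = 260.
Committed: no pledge gives 376 − 0 = 376; pledge gives 260 − 115 = 145. Stays. ✓
Opportunistic: no pledge gives 376 − 0 = 376; pledge gives 260 − 376 = -116. Stays. ✓
Beliefs are Bayes-consistent on-path and both types best-respond.

Yes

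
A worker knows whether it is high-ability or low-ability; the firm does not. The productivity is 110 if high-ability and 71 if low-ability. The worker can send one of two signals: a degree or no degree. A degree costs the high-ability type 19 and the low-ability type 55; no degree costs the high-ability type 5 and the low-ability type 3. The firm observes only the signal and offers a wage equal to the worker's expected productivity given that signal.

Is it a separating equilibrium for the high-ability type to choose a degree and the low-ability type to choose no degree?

Yes

If types separate, degree earns payment 110 and no degree earns 71.
High-ability: degree gives 110 − 19 = 91; no degree gives 71 − 5 = 66. No deviation. ✓
Low-ability: no degree gives 71 − 3 = 68; degree gives 110 − 55 = 55. No deviation. ✓
Neither type gains from mimicking the other.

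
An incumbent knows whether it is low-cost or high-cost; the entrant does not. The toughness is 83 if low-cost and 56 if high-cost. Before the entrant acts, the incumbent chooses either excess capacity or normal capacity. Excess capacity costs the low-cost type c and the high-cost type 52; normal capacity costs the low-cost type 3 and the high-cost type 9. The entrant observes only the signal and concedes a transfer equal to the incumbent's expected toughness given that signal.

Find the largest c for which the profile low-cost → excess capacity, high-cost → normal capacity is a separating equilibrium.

30

Under separation: excess capacity → low-cost (pays 83); normal capacity → high-cost (pays 56).
High-cost: 56 − 9 = 47 ≥ 83 − 52 = 31. Holds regardless of c. ✓
Low-cost: 83 − c ≥ 56 − 3, so c ≤ 83 − 53 = 30.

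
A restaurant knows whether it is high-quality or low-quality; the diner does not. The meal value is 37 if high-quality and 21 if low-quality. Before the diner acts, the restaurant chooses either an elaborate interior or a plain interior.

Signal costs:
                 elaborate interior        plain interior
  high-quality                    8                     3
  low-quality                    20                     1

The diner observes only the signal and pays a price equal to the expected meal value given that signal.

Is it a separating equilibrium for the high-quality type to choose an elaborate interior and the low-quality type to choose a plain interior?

Under separation the diner infers type exactly: elaborate interior → high-quality (pays 37), plain interior → low-quality (pays 21).
High-quality: elaborate interior gives 37 − 8 = 29; plain interior gives 21 − 3 = 18. No deviation. ✓
Low-quality: plain interior gives 21 − 1 = 20; elaborate interior gives 37 − 20 = 17. No deviation. ✓
Both incentive constraints hold.

Yes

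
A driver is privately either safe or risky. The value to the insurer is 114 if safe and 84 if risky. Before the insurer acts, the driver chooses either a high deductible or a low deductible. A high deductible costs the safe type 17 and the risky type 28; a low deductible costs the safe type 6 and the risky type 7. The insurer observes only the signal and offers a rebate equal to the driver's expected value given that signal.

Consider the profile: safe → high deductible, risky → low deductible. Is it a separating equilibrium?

Under separation the insurer infers type exactly: high deductible → safe (pays 114), low deductible → risky (pays 84).
Safe: high deductible gives 114 − 17 = 97; low deductible gives 84 − 6 = 78. No deviation. ✓
Risky: low deductible gives 84 − 7 = 77; high deductible gives 114 − 28 = 86. Would deviate. ✗

No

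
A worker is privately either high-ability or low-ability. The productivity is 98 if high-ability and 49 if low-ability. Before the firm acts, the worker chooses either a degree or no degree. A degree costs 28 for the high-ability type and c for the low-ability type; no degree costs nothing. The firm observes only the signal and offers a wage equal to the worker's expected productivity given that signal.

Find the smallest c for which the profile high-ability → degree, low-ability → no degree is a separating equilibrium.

Under separation: degree → high-ability (pays 98); no degree → low-ability (pays 49).
High-ability: 98 − 28 = 70 ≥ 49 − 0 = 49. Holds regardless of c. ✓
Low-ability: 49 − 0 ≥ 98 − c, so c ≥ 98 − 49 = 49.

49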